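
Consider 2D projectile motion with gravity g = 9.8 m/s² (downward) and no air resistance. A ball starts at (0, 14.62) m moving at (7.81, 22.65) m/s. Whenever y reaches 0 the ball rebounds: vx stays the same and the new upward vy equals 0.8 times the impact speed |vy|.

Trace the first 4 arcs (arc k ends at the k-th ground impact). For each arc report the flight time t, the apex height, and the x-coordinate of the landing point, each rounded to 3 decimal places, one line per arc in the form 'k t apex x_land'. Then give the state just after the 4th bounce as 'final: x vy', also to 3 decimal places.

Arc 1: start y=14.620, vy=22.650 → t=5.197, apex=40.795, x_land=40.586, impact vy=-28.277
  bounce: vy ← 0.8·28.277 = 22.621
Arc 2: start y=0.000, vy=22.621 → t=4.617, apex=26.109, x_land=76.641, impact vy=-22.621
  bounce: vy ← 0.8·22.621 = 18.097
Arc 3: start y=0.000, vy=18.097 → t=3.693, apex=16.709, x_land=105.486, impact vy=-18.097
  bounce: vy ← 0.8·18.097 = 14.478
Arc 4: start y=0.000, vy=14.478 → t=2.955, apex=10.694, x_land=128.562, impact vy=-14.478
  bounce: vy ← 0.8·14.478 = 11.582

1 5.197 40.795 40.586
2 4.617 26.109 76.641
3 3.693 16.709 105.486
4 2.955 10.694 128.562
final: 128.562 11.582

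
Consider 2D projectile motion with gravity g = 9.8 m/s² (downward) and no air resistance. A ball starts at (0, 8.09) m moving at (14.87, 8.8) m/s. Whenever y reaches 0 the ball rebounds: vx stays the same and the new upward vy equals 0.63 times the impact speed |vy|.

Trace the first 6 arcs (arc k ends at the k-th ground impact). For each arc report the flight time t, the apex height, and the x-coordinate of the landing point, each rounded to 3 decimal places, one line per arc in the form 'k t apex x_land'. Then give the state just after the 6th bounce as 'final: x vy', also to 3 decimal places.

Arc 1: start y=8.090, vy=8.800 → t=2.466, apex=12.041, x_land=36.663, impact vy=-15.362
  bounce: vy ← 0.63·15.362 = 9.678
Arc 2: start y=0.000, vy=9.678 → t=1.975, apex=4.779, x_land=66.034, impact vy=-9.678
  bounce: vy ← 0.63·9.678 = 6.097
Arc 3: start y=0.000, vy=6.097 → t=1.244, apex=1.897, x_land=84.537, impact vy=-6.097
  bounce: vy ← 0.63·6.097 = 3.841
Arc 4: start y=0.000, vy=3.841 → t=0.784, apex=0.753, x_land=96.194, impact vy=-3.841
  bounce: vy ← 0.63·3.841 = 2.420
Arc 5: start y=0.000, vy=2.420 → t=0.494, apex=0.299, x_land=103.538, impact vy=-2.420
  bounce: vy ← 0.63·2.420 = 1.525
Arc 6: start y=0.000, vy=1.525 → t=0.311, apex=0.119, x_land=108.165, impact vy=-1.525
  bounce: vy ← 0.63·1.525 = 0.961

1 2.466 12.041 36.663
2 1.975 4.779 66.034
3 1.244 1.897 84.537
4 0.784 0.753 96.194
5 0.494 0.299 103.538
6 0.311 0.119 108.165
final: 108.165 0.961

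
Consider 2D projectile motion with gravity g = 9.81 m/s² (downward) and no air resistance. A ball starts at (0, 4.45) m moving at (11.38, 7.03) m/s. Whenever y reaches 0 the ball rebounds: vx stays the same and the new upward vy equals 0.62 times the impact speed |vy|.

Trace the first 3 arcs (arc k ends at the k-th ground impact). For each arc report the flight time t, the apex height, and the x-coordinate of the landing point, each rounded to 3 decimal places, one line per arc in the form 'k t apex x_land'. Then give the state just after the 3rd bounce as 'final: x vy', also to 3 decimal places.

1 1.909 6.969 21.720
2 1.478 2.679 38.540
3 0.916 1.030 48.968
final: 48.968 2.787

Arc 1: start y=4.450, vy=7.030 → t=1.909, apex=6.969, x_land=21.720, impact vy=-11.693
  bounce: vy ← 0.62·11.693 = 7.250
Arc 2: start y=0.000, vy=7.250 → t=1.478, apex=2.679, x_land=38.540, impact vy=-7.250
  bounce: vy ← 0.62·7.250 = 4.495
Arc 3: start y=0.000, vy=4.495 → t=0.916, apex=1.030, x_land=48.968, impact vy=-4.495
  bounce: vy ← 0.62·4.495 = 2.787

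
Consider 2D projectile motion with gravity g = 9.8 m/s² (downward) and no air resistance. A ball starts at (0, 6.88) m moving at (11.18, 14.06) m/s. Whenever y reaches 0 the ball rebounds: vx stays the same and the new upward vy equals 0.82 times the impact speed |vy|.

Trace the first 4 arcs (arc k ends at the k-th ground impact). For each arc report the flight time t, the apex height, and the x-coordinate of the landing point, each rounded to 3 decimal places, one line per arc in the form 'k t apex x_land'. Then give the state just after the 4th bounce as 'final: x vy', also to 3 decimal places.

Arc 1: start y=6.880, vy=14.060 → t=3.295, apex=16.966, x_land=36.843, impact vy=-18.235
  bounce: vy ← 0.82·18.235 = 14.953
Arc 2: start y=0.000, vy=14.953 → t=3.052, apex=11.408, x_land=70.961, impact vy=-14.953
  bounce: vy ← 0.82·14.953 = 12.262
Arc 3: start y=0.000, vy=12.262 → t=2.502, apex=7.671, x_land=98.937, impact vy=-12.262
  bounce: vy ← 0.82·12.262 = 10.054
Arc 4: start y=0.000, vy=10.054 → t=2.052, apex=5.158, x_land=121.877, impact vy=-10.054
  bounce: vy ← 0.82·10.054 = 8.245

1 3.295 16.966 36.843
2 3.052 11.408 70.961
3 2.502 7.671 98.937
4 2.052 5.158 121.877
final: 121.877 8.245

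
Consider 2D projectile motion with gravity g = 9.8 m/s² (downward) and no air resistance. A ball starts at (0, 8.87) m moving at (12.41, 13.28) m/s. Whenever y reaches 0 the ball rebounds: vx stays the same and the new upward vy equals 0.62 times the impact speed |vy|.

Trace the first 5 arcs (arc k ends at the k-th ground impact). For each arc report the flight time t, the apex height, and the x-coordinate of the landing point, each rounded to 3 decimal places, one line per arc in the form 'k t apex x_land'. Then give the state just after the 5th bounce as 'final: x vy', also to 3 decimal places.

1 3.265 17.868 40.515
2 2.368 6.868 69.900
3 1.468 2.640 88.119
4 0.910 1.015 99.415
5 0.564 0.390 106.418
final: 106.418 1.714

Arc 1: start y=8.870, vy=13.280 → t=3.265, apex=17.868, x_land=40.515, impact vy=-18.714
  bounce: vy ← 0.62·18.714 = 11.603
Arc 2: start y=0.000, vy=11.603 → t=2.368, apex=6.868, x_land=69.900, impact vy=-11.603
  bounce: vy ← 0.62·11.603 = 7.194
Arc 3: start y=0.000, vy=7.194 → t=1.468, apex=2.640, x_land=88.119, impact vy=-7.194
  bounce: vy ← 0.62·7.194 = 4.460
Arc 4: start y=0.000, vy=4.460 → t=0.910, apex=1.015, x_land=99.415, impact vy=-4.460
  bounce: vy ← 0.62·4.460 = 2.765
Arc 5: start y=0.000, vy=2.765 → t=0.564, apex=0.390, x_land=106.418, impact vy=-2.765
  bounce: vy ← 0.62·2.765 = 1.714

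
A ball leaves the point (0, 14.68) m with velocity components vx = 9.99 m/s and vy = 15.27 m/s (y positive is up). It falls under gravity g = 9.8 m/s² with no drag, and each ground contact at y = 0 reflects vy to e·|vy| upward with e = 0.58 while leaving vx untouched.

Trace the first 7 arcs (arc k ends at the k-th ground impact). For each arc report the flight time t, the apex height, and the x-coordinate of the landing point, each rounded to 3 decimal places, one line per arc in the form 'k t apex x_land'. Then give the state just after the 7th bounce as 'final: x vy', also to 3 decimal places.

Arc 1: start y=14.680, vy=15.270 → t=3.887, apex=26.577, x_land=38.832, impact vy=-22.823
  bounce: vy ← 0.58·22.823 = 13.237
Arc 2: start y=0.000, vy=13.237 → t=2.702, apex=8.940, x_land=65.820, impact vy=-13.237
  bounce: vy ← 0.58·13.237 = 7.678
Arc 3: start y=0.000, vy=7.678 → t=1.567, apex=3.008, x_land=81.473, impact vy=-7.678
  bounce: vy ← 0.58·7.678 = 4.453
Arc 4: start y=0.000, vy=4.453 → t=0.909, apex=1.012, x_land=90.552, impact vy=-4.453
  bounce: vy ← 0.58·4.453 = 2.583
Arc 5: start y=0.000, vy=2.583 → t=0.527, apex=0.340, x_land=95.818, impact vy=-2.583
  bounce: vy ← 0.58·2.583 = 1.498
Arc 6: start y=0.000, vy=1.498 → t=0.306, apex=0.114, x_land=98.872, impact vy=-1.498
  bounce: vy ← 0.58·1.498 = 0.869
Arc 7: start y=0.000, vy=0.869 → t=0.177, apex=0.039, x_land=100.643, impact vy=-0.869
  bounce: vy ← 0.58·0.869 = 0.504

1 3.887 26.577 38.832
2 2.702 8.940 65.820
3 1.567 3.008 81.473
4 0.909 1.012 90.552
5 0.527 0.340 95.818
6 0.306 0.114 98.872
7 0.177 0.039 100.643
final: 100.643 0.504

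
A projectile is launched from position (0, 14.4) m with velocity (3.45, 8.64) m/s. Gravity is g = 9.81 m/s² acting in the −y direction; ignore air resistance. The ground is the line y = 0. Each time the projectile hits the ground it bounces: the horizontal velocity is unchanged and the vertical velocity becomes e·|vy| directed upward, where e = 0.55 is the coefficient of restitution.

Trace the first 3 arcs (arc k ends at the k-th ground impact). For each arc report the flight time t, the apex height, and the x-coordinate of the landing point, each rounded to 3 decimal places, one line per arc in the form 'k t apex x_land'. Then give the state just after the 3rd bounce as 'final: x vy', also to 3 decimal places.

Arc 1: start y=14.400, vy=8.640 → t=2.807, apex=18.205, x_land=9.685, impact vy=-18.899
  bounce: vy ← 0.55·18.899 = 10.395
Arc 2: start y=0.000, vy=10.395 → t=2.119, apex=5.507, x_land=16.996, impact vy=-10.395
  bounce: vy ← 0.55·10.395 = 5.717
Arc 3: start y=0.000, vy=5.717 → t=1.166, apex=1.666, x_land=21.017, impact vy=-5.717
  bounce: vy ← 0.55·5.717 = 3.144

1 2.807 18.205 9.685
2 2.119 5.507 16.996
3 1.166 1.666 21.017
final: 21.017 3.144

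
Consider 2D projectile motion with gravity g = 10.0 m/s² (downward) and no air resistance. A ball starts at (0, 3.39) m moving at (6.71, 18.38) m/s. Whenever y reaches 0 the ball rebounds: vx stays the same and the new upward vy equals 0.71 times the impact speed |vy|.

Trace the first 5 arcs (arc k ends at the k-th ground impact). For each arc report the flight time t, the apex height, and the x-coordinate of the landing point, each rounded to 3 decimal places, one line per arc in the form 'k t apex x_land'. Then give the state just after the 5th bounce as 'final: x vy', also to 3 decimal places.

1 3.852 20.281 25.847
2 2.860 10.224 45.037
3 2.031 5.154 58.662
4 1.442 2.598 68.335
5 1.024 1.310 75.204
final: 75.204 3.634

Arc 1: start y=3.390, vy=18.380 → t=3.852, apex=20.281, x_land=25.847, impact vy=-20.140
  bounce: vy ← 0.71·20.140 = 14.299
Arc 2: start y=0.000, vy=14.299 → t=2.860, apex=10.224, x_land=45.037, impact vy=-14.299
  bounce: vy ← 0.71·14.299 = 10.153
Arc 3: start y=0.000, vy=10.153 → t=2.031, apex=5.154, x_land=58.662, impact vy=-10.153
  bounce: vy ← 0.71·10.153 = 7.208
Arc 4: start y=0.000, vy=7.208 → t=1.442, apex=2.598, x_land=68.335, impact vy=-7.208
  bounce: vy ← 0.71·7.208 = 5.118
Arc 5: start y=0.000, vy=5.118 → t=1.024, apex=1.310, x_land=75.204, impact vy=-5.118
  bounce: vy ← 0.71·5.118 = 3.634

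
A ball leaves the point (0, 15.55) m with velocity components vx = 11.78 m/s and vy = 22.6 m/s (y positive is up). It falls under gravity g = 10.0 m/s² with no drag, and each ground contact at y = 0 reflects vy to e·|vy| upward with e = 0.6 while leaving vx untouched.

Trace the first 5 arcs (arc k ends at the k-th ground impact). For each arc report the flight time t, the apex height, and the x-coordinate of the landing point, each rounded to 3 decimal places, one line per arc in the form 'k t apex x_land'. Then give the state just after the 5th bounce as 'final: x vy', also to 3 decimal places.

1 5.127 41.088 60.392
2 3.440 14.792 100.915
3 2.064 5.325 125.228
4 1.238 1.917 139.816
5 0.743 0.690 148.569
final: 148.569 2.229

Arc 1: start y=15.550, vy=22.600 → t=5.127, apex=41.088, x_land=60.392, impact vy=-28.666
  bounce: vy ← 0.6·28.666 = 17.200
Arc 2: start y=0.000, vy=17.200 → t=3.440, apex=14.792, x_land=100.915, impact vy=-17.200
  bounce: vy ← 0.6·17.200 = 10.320
Arc 3: start y=0.000, vy=10.320 → t=2.064, apex=5.325, x_land=125.228, impact vy=-10.320
  bounce: vy ← 0.6·10.320 = 6.192
Arc 4: start y=0.000, vy=6.192 → t=1.238, apex=1.917, x_land=139.816, impact vy=-6.192
  bounce: vy ← 0.6·6.192 = 3.715
Arc 5: start y=0.000, vy=3.715 → t=0.743, apex=0.690, x_land=148.569, impact vy=-3.715
  bounce: vy ← 0.6·3.715 = 2.229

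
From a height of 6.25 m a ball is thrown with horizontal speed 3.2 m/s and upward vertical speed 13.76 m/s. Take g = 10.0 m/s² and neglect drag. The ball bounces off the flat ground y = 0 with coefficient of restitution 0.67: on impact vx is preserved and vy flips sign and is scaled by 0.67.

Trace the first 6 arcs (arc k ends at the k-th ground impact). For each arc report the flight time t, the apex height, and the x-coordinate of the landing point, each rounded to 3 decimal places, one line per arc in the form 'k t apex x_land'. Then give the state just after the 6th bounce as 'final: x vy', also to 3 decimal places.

Arc 1: start y=6.250, vy=13.760 → t=3.149, apex=15.717, x_land=10.077, impact vy=-17.730
  bounce: vy ← 0.67·17.730 = 11.879
Arc 2: start y=0.000, vy=11.879 → t=2.376, apex=7.055, x_land=17.679, impact vy=-11.879
  bounce: vy ← 0.67·11.879 = 7.959
Arc 3: start y=0.000, vy=7.959 → t=1.592, apex=3.167, x_land=22.773, impact vy=-7.959
  bounce: vy ← 0.67·7.959 = 5.332
Arc 4: start y=0.000, vy=5.332 → t=1.066, apex=1.422, x_land=26.185, impact vy=-5.332
  bounce: vy ← 0.67·5.332 = 3.573
Arc 5: start y=0.000, vy=3.573 → t=0.715, apex=0.638, x_land=28.472, impact vy=-3.573
  bounce: vy ← 0.67·3.573 = 2.394
Arc 6: start y=0.000, vy=2.394 → t=0.479, apex=0.286, x_land=30.004, impact vy=-2.394
  bounce: vy ← 0.67·2.394 = 1.604

1 3.149 15.717 10.077
2 2.376 7.055 17.679
3 1.592 3.167 22.773
4 1.066 1.422 26.185
5 0.715 0.638 28.472
6 0.479 0.286 30.004
final: 30.004 1.604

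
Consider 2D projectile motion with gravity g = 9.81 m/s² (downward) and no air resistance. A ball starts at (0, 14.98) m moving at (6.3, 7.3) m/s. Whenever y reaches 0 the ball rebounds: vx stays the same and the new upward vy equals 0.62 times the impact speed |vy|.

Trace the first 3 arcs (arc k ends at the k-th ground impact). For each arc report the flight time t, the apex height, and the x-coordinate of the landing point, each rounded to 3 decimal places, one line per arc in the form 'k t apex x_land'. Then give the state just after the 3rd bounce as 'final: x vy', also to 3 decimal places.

1 2.644 17.696 16.654
2 2.355 6.802 31.493
3 1.460 2.615 40.692
final: 40.692 4.441

Arc 1: start y=14.980, vy=7.300 → t=2.644, apex=17.696, x_land=16.654, impact vy=-18.633
  bounce: vy ← 0.62·18.633 = 11.553
Arc 2: start y=0.000, vy=11.553 → t=2.355, apex=6.802, x_land=31.493, impact vy=-11.553
  bounce: vy ← 0.62·11.553 = 7.163
Arc 3: start y=0.000, vy=7.163 → t=1.460, apex=2.615, x_land=40.692, impact vy=-7.163
  bounce: vy ← 0.62·7.163 = 4.441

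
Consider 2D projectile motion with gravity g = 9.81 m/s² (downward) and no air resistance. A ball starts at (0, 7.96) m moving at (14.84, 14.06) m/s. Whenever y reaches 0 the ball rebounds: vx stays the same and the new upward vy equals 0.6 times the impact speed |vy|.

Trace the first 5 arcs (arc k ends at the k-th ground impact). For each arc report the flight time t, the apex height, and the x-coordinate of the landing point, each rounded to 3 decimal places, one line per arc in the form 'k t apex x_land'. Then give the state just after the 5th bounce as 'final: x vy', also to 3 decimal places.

Arc 1: start y=7.960, vy=14.060 → t=3.351, apex=18.036, x_land=49.726, impact vy=-18.811
  bounce: vy ← 0.6·18.811 = 11.287
Arc 2: start y=0.000, vy=11.287 → t=2.301, apex=6.493, x_land=83.873, impact vy=-11.287
  bounce: vy ← 0.6·11.287 = 6.772
Arc 3: start y=0.000, vy=6.772 → t=1.381, apex=2.337, x_land=104.362, impact vy=-6.772
  bounce: vy ← 0.6·6.772 = 4.063
Arc 4: start y=0.000, vy=4.063 → t=0.828, apex=0.841, x_land=116.655, impact vy=-4.063
  bounce: vy ← 0.6·4.063 = 2.438
Arc 5: start y=0.000, vy=2.438 → t=0.497, apex=0.303, x_land=124.031, impact vy=-2.438
  bounce: vy ← 0.6·2.438 = 1.463

1 3.351 18.036 49.726
2 2.301 6.493 83.873
3 1.381 2.337 104.362
4 0.828 0.841 116.655
5 0.497 0.303 124.031
final: 124.031 1.463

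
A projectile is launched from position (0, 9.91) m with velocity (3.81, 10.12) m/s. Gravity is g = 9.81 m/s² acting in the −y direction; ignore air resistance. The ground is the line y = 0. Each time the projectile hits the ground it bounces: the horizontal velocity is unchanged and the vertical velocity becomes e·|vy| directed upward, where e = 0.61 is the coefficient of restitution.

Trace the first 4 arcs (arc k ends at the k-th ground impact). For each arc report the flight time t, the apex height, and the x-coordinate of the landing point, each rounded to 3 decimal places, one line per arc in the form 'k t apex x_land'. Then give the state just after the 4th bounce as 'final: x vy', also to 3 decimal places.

Arc 1: start y=9.910, vy=10.120 → t=2.788, apex=15.130, x_land=10.622, impact vy=-17.229
  bounce: vy ← 0.61·17.229 = 10.510
Arc 2: start y=0.000, vy=10.510 → t=2.143, apex=5.630, x_land=18.786, impact vy=-10.510
  bounce: vy ← 0.61·10.510 = 6.411
Arc 3: start y=0.000, vy=6.411 → t=1.307, apex=2.095, x_land=23.765, impact vy=-6.411
  bounce: vy ← 0.61·6.411 = 3.911
Arc 4: start y=0.000, vy=3.911 → t=0.797, apex=0.779, x_land=26.803, impact vy=-3.911
  bounce: vy ← 0.61·3.911 = 2.386

1 2.788 15.130 10.622
2 2.143 5.630 18.786
3 1.307 2.095 23.765
4 0.797 0.779 26.803
final: 26.803 2.386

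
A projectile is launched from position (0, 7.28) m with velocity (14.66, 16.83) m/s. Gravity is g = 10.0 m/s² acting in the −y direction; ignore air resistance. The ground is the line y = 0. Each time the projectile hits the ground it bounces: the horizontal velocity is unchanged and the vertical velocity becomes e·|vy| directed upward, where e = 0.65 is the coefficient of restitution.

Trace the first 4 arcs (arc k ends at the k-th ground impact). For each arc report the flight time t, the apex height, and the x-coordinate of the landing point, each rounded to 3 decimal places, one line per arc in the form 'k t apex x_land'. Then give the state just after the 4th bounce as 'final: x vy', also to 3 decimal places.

1 3.754 21.442 55.032
2 2.692 9.059 94.498
3 1.750 3.828 120.152
4 1.137 1.617 136.826
final: 136.826 3.697

Arc 1: start y=7.280, vy=16.830 → t=3.754, apex=21.442, x_land=55.032, impact vy=-20.709
  bounce: vy ← 0.65·20.709 = 13.461
Arc 2: start y=0.000, vy=13.461 → t=2.692, apex=9.059, x_land=94.498, impact vy=-13.461
  bounce: vy ← 0.65·13.461 = 8.749
Arc 3: start y=0.000, vy=8.749 → t=1.750, apex=3.828, x_land=120.152, impact vy=-8.749
  bounce: vy ← 0.65·8.749 = 5.687
Arc 4: start y=0.000, vy=5.687 → t=1.137, apex=1.617, x_land=136.826, impact vy=-5.687
  bounce: vy ← 0.65·5.687 = 3.697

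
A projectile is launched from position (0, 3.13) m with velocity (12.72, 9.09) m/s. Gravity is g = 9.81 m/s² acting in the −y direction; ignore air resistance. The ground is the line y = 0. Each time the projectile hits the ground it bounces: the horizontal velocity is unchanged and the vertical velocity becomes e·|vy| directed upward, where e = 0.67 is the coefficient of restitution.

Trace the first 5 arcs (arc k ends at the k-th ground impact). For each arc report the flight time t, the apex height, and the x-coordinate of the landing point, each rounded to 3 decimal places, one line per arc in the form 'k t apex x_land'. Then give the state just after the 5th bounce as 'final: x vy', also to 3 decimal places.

Arc 1: start y=3.130, vy=9.090 → t=2.150, apex=7.341, x_land=27.348, impact vy=-12.002
  bounce: vy ← 0.67·12.002 = 8.041
Arc 2: start y=0.000, vy=8.041 → t=1.639, apex=3.296, x_land=48.201, impact vy=-8.041
  bounce: vy ← 0.67·8.041 = 5.388
Arc 3: start y=0.000, vy=5.388 → t=1.098, apex=1.479, x_land=62.172, impact vy=-5.388
  bounce: vy ← 0.67·5.388 = 3.610
Arc 4: start y=0.000, vy=3.610 → t=0.736, apex=0.664, x_land=71.533, impact vy=-3.610
  bounce: vy ← 0.67·3.610 = 2.418
Arc 5: start y=0.000, vy=2.418 → t=0.493, apex=0.298, x_land=77.805, impact vy=-2.418
  bounce: vy ← 0.67·2.418 = 1.620

1 2.150 7.341 27.348
2 1.639 3.296 48.201
3 1.098 1.479 62.172
4 0.736 0.664 71.533
5 0.493 0.298 77.805
final: 77.805 1.620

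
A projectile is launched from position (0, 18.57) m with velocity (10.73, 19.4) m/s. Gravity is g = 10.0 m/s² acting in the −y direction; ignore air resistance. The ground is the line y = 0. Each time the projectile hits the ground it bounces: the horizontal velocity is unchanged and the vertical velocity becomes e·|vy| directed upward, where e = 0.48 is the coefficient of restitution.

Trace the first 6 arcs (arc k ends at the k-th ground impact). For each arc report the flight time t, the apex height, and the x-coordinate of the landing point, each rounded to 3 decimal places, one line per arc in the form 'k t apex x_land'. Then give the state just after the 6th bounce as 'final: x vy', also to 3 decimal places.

1 4.675 37.388 50.158
2 2.625 8.614 78.325
3 1.260 1.985 91.846
4 0.605 0.457 98.336
5 0.290 0.105 101.451
6 0.139 0.024 102.946
final: 102.946 0.334

Arc 1: start y=18.570, vy=19.400 → t=4.675, apex=37.388, x_land=50.158, impact vy=-27.345
  bounce: vy ← 0.48·27.345 = 13.126
Arc 2: start y=0.000, vy=13.126 → t=2.625, apex=8.614, x_land=78.325, impact vy=-13.126
  bounce: vy ← 0.48·13.126 = 6.300
Arc 3: start y=0.000, vy=6.300 → t=1.260, apex=1.985, x_land=91.846, impact vy=-6.300
  bounce: vy ← 0.48·6.300 = 3.024
Arc 4: start y=0.000, vy=3.024 → t=0.605, apex=0.457, x_land=98.336, impact vy=-3.024
  bounce: vy ← 0.48·3.024 = 1.452
Arc 5: start y=0.000, vy=1.452 → t=0.290, apex=0.105, x_land=101.451, impact vy=-1.452
  bounce: vy ← 0.48·1.452 = 0.697
Arc 6: start y=0.000, vy=0.697 → t=0.139, apex=0.024, x_land=102.946, impact vy=-0.697
  bounce: vy ← 0.48·0.697 = 0.334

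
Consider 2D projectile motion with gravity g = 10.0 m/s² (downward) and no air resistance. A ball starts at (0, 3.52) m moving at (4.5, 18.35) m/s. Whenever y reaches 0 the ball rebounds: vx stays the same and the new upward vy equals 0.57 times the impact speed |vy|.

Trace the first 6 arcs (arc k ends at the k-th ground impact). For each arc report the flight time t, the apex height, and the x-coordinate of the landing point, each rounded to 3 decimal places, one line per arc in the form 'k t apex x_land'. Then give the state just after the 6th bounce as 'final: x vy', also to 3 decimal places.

1 3.853 20.356 17.337
2 2.300 6.614 27.688
3 1.311 2.149 33.588
4 0.747 0.698 36.951
5 0.426 0.227 38.868
6 0.243 0.074 39.961
final: 39.961 0.692

Arc 1: start y=3.520, vy=18.350 → t=3.853, apex=20.356, x_land=17.337, impact vy=-20.177
  bounce: vy ← 0.57·20.177 = 11.501
Arc 2: start y=0.000, vy=11.501 → t=2.300, apex=6.614, x_land=27.688, impact vy=-11.501
  bounce: vy ← 0.57·11.501 = 6.556
Arc 3: start y=0.000, vy=6.556 → t=1.311, apex=2.149, x_land=33.588, impact vy=-6.556
  bounce: vy ← 0.57·6.556 = 3.737
Arc 4: start y=0.000, vy=3.737 → t=0.747, apex=0.698, x_land=36.951, impact vy=-3.737
  bounce: vy ← 0.57·3.737 = 2.130
Arc 5: start y=0.000, vy=2.130 → t=0.426, apex=0.227, x_land=38.868, impact vy=-2.130
  bounce: vy ← 0.57·2.130 = 1.214
Arc 6: start y=0.000, vy=1.214 → t=0.243, apex=0.074, x_land=39.961, impact vy=-1.214
  bounce: vy ← 0.57·1.214 = 0.692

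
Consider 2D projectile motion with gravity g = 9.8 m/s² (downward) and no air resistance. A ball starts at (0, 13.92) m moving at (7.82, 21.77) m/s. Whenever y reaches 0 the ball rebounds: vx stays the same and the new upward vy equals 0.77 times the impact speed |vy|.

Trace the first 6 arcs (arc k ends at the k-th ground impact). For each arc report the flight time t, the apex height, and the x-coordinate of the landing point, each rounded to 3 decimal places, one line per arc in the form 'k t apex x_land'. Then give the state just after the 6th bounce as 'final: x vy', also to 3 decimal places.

1 5.010 38.100 39.177
2 4.294 22.590 72.758
3 3.307 13.393 98.616
4 2.546 7.941 118.526
5 1.960 4.708 133.857
6 1.510 2.791 145.661
final: 145.661 5.696

Arc 1: start y=13.920, vy=21.770 → t=5.010, apex=38.100, x_land=39.177, impact vy=-27.327
  bounce: vy ← 0.77·27.327 = 21.042
Arc 2: start y=0.000, vy=21.042 → t=4.294, apex=22.590, x_land=72.758, impact vy=-21.042
  bounce: vy ← 0.77·21.042 = 16.202
Arc 3: start y=0.000, vy=16.202 → t=3.307, apex=13.393, x_land=98.616, impact vy=-16.202
  bounce: vy ← 0.77·16.202 = 12.476
Arc 4: start y=0.000, vy=12.476 → t=2.546, apex=7.941, x_land=118.526, impact vy=-12.476
  bounce: vy ← 0.77·12.476 = 9.606
Arc 5: start y=0.000, vy=9.606 → t=1.960, apex=4.708, x_land=133.857, impact vy=-9.606
  bounce: vy ← 0.77·9.606 = 7.397
Arc 6: start y=0.000, vy=7.397 → t=1.510, apex=2.791, x_land=145.661, impact vy=-7.397
  bounce: vy ← 0.77·7.397 = 5.696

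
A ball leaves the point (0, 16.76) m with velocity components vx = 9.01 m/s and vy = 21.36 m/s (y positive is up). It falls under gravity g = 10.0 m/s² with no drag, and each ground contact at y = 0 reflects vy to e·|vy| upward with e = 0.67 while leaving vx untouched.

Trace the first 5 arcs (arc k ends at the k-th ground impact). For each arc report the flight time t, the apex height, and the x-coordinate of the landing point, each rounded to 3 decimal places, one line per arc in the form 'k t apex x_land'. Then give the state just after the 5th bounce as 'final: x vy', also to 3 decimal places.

Arc 1: start y=16.760, vy=21.360 → t=4.949, apex=39.572, x_land=44.593, impact vy=-28.133
  bounce: vy ← 0.67·28.133 = 18.849
Arc 2: start y=0.000, vy=18.849 → t=3.770, apex=17.764, x_land=78.559, impact vy=-18.849
  bounce: vy ← 0.67·18.849 = 12.629
Arc 3: start y=0.000, vy=12.629 → t=2.526, apex=7.974, x_land=101.316, impact vy=-12.629
  bounce: vy ← 0.67·12.629 = 8.461
Arc 4: start y=0.000, vy=8.461 → t=1.692, apex=3.580, x_land=116.563, impact vy=-8.461
  bounce: vy ← 0.67·8.461 = 5.669
Arc 5: start y=0.000, vy=5.669 → t=1.134, apex=1.607, x_land=126.779, impact vy=-5.669
  bounce: vy ← 0.67·5.669 = 3.798

1 4.949 39.572 44.593
2 3.770 17.764 78.559
3 2.526 7.974 101.316
4 1.692 3.580 116.563
5 1.134 1.607 126.779
final: 126.779 3.798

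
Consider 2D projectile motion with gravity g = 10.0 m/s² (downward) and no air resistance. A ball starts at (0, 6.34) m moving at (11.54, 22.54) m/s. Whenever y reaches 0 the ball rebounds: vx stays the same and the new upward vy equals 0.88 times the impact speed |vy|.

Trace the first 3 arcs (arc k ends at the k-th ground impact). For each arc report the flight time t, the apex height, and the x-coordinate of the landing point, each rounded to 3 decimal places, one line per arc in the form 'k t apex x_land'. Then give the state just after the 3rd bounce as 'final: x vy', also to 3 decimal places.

Arc 1: start y=6.340, vy=22.540 → t=4.774, apex=31.743, x_land=55.088, impact vy=-25.196
  bounce: vy ← 0.88·25.196 = 22.173
Arc 2: start y=0.000, vy=22.173 → t=4.435, apex=24.581, x_land=106.262, impact vy=-22.173
  bounce: vy ← 0.88·22.173 = 19.512
Arc 3: start y=0.000, vy=19.512 → t=3.902, apex=19.036, x_land=151.296, impact vy=-19.512
  bounce: vy ← 0.88·19.512 = 17.171

1 4.774 31.743 55.088
2 4.435 24.581 106.262
3 3.902 19.036 151.296
final: 151.296 17.171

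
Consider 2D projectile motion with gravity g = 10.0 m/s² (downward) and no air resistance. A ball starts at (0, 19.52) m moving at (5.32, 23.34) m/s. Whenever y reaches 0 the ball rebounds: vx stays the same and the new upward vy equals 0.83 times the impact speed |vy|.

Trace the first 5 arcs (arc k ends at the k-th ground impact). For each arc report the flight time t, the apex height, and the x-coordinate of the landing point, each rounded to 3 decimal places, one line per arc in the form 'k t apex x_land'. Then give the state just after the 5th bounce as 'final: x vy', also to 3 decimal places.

1 5.392 46.758 28.686
2 5.076 32.211 55.692
3 4.213 22.190 78.107
4 3.497 15.287 96.711
5 2.903 10.531 112.153
final: 112.153 12.046

Arc 1: start y=19.520, vy=23.340 → t=5.392, apex=46.758, x_land=28.686, impact vy=-30.580
  bounce: vy ← 0.83·30.580 = 25.382
Arc 2: start y=0.000, vy=25.382 → t=5.076, apex=32.211, x_land=55.692, impact vy=-25.382
  bounce: vy ← 0.83·25.382 = 21.067
Arc 3: start y=0.000, vy=21.067 → t=4.213, apex=22.190, x_land=78.107, impact vy=-21.067
  bounce: vy ← 0.83·21.067 = 17.485
Arc 4: start y=0.000, vy=17.485 → t=3.497, apex=15.287, x_land=96.711, impact vy=-17.485
  bounce: vy ← 0.83·17.485 = 14.513
Arc 5: start y=0.000, vy=14.513 → t=2.903, apex=10.531, x_land=112.153, impact vy=-14.513
  bounce: vy ← 0.83·14.513 = 12.046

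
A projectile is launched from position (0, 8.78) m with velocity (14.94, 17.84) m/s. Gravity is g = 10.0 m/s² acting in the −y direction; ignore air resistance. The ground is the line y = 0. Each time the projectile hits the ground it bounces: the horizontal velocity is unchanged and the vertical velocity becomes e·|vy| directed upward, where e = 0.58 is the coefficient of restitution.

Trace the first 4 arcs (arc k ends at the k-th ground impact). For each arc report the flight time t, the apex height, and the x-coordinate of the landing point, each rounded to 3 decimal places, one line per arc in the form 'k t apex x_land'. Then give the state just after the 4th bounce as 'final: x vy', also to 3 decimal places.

1 4.006 24.693 59.854
2 2.578 8.307 98.368
3 1.495 2.794 120.706
4 0.867 0.940 133.662
final: 133.662 2.515

Arc 1: start y=8.780, vy=17.840 → t=4.006, apex=24.693, x_land=59.854, impact vy=-22.223
  bounce: vy ← 0.58·22.223 = 12.889
Arc 2: start y=0.000, vy=12.889 → t=2.578, apex=8.307, x_land=98.368, impact vy=-12.889
  bounce: vy ← 0.58·12.889 = 7.476
Arc 3: start y=0.000, vy=7.476 → t=1.495, apex=2.794, x_land=120.706, impact vy=-7.476
  bounce: vy ← 0.58·7.476 = 4.336
Arc 4: start y=0.000, vy=4.336 → t=0.867, apex=0.940, x_land=133.662, impact vy=-4.336
  bounce: vy ← 0.58·4.336 = 2.515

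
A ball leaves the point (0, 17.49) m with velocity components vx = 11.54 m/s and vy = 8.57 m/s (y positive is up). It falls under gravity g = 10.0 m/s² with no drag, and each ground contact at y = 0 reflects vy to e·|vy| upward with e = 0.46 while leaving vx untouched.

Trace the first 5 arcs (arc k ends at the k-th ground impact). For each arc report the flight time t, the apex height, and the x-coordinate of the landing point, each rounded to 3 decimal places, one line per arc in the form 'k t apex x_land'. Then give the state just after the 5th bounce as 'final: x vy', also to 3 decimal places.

Arc 1: start y=17.490, vy=8.570 → t=2.914, apex=21.162, x_land=33.631, impact vy=-20.573
  bounce: vy ← 0.46·20.573 = 9.464
Arc 2: start y=0.000, vy=9.464 → t=1.893, apex=4.478, x_land=55.473, impact vy=-9.464
  bounce: vy ← 0.46·9.464 = 4.353
Arc 3: start y=0.000, vy=4.353 → t=0.871, apex=0.948, x_land=65.520, impact vy=-4.353
  bounce: vy ← 0.46·4.353 = 2.002
Arc 4: start y=0.000, vy=2.002 → t=0.400, apex=0.200, x_land=70.142, impact vy=-2.002
  bounce: vy ← 0.46·2.002 = 0.921
Arc 5: start y=0.000, vy=0.921 → t=0.184, apex=0.042, x_land=72.268, impact vy=-0.921
  bounce: vy ← 0.46·0.921 = 0.424

1 2.914 21.162 33.631
2 1.893 4.478 55.473
3 0.871 0.948 65.520
4 0.400 0.200 70.142
5 0.184 0.042 72.268
final: 72.268 0.424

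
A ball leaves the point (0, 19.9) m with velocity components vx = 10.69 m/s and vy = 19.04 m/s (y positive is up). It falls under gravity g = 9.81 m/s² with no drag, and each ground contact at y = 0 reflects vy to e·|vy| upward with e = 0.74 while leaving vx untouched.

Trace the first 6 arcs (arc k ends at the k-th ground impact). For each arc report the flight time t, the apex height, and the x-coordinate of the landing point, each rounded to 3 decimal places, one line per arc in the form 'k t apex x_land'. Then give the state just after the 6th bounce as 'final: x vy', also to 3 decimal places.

1 4.738 38.377 50.650
2 4.140 21.015 94.904
3 3.063 11.508 127.652
4 2.267 6.302 151.886
5 1.678 3.451 169.819
6 1.241 1.890 183.089
final: 183.089 4.506

Arc 1: start y=19.900, vy=19.040 → t=4.738, apex=38.377, x_land=50.650, impact vy=-27.440
  bounce: vy ← 0.74·27.440 = 20.306
Arc 2: start y=0.000, vy=20.306 → t=4.140, apex=21.015, x_land=94.904, impact vy=-20.306
  bounce: vy ← 0.74·20.306 = 15.026
Arc 3: start y=0.000, vy=15.026 → t=3.063, apex=11.508, x_land=127.652, impact vy=-15.026
  bounce: vy ← 0.74·15.026 = 11.119
Arc 4: start y=0.000, vy=11.119 → t=2.267, apex=6.302, x_land=151.886, impact vy=-11.119
  bounce: vy ← 0.74·11.119 = 8.228
Arc 5: start y=0.000, vy=8.228 → t=1.678, apex=3.451, x_land=169.819, impact vy=-8.228
  bounce: vy ← 0.74·8.228 = 6.089
Arc 6: start y=0.000, vy=6.089 → t=1.241, apex=1.890, x_land=183.089, impact vy=-6.089
  bounce: vy ← 0.74·6.089 = 4.506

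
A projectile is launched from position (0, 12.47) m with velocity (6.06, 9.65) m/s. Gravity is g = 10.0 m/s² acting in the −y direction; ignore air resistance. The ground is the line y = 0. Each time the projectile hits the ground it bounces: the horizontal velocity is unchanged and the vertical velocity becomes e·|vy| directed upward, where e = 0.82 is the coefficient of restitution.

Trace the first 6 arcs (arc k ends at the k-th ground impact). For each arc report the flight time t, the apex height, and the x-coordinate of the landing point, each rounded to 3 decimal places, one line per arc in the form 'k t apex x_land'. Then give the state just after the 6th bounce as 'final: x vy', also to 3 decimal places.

1 2.816 17.126 17.063
2 3.035 11.516 35.457
3 2.489 7.743 50.539
4 2.041 5.206 62.907
5 1.674 3.501 73.048
6 1.372 2.354 81.365
final: 81.365 5.626

Arc 1: start y=12.470, vy=9.650 → t=2.816, apex=17.126, x_land=17.063, impact vy=-18.507
  bounce: vy ← 0.82·18.507 = 15.176
Arc 2: start y=0.000, vy=15.176 → t=3.035, apex=11.516, x_land=35.457, impact vy=-15.176
  bounce: vy ← 0.82·15.176 = 12.444
Arc 3: start y=0.000, vy=12.444 → t=2.489, apex=7.743, x_land=50.539, impact vy=-12.444
  bounce: vy ← 0.82·12.444 = 10.204
Arc 4: start y=0.000, vy=10.204 → t=2.041, apex=5.206, x_land=62.907, impact vy=-10.204
  bounce: vy ← 0.82·10.204 = 8.368
Arc 5: start y=0.000, vy=8.368 → t=1.674, apex=3.501, x_land=73.048, impact vy=-8.368
  bounce: vy ← 0.82·8.368 = 6.861
Arc 6: start y=0.000, vy=6.861 → t=1.372, apex=2.354, x_land=81.365, impact vy=-6.861
  bounce: vy ← 0.82·6.861 = 5.626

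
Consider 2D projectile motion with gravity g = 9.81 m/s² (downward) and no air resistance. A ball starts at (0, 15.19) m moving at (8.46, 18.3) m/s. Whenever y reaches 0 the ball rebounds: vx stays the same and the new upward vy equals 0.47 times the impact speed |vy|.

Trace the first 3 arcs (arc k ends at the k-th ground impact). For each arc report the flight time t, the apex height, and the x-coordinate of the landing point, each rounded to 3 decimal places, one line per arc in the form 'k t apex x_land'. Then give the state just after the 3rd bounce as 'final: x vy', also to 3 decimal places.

1 4.430 32.259 37.477
2 2.411 7.126 57.871
3 1.133 1.574 67.457
final: 67.457 2.612

Arc 1: start y=15.190, vy=18.300 → t=4.430, apex=32.259, x_land=37.477, impact vy=-25.158
  bounce: vy ← 0.47·25.158 = 11.824
Arc 2: start y=0.000, vy=11.824 → t=2.411, apex=7.126, x_land=57.871, impact vy=-11.824
  bounce: vy ← 0.47·11.824 = 5.557
Arc 3: start y=0.000, vy=5.557 → t=1.133, apex=1.574, x_land=67.457, impact vy=-5.557
  bounce: vy ← 0.47·5.557 = 2.612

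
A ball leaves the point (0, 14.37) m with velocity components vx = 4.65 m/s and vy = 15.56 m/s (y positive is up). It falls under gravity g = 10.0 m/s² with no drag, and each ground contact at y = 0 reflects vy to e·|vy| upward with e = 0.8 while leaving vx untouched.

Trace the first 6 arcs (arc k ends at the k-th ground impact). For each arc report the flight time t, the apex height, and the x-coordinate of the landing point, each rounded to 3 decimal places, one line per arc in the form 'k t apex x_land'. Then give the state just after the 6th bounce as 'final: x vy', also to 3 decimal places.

1 3.857 26.476 17.936
2 3.682 16.944 35.056
3 2.945 10.844 48.752
4 2.356 6.940 59.709
5 1.885 4.442 68.475
6 1.508 2.843 75.487
final: 75.487 6.032

Arc 1: start y=14.370, vy=15.560 → t=3.857, apex=26.476, x_land=17.936, impact vy=-23.011
  bounce: vy ← 0.8·23.011 = 18.409
Arc 2: start y=0.000, vy=18.409 → t=3.682, apex=16.944, x_land=35.056, impact vy=-18.409
  bounce: vy ← 0.8·18.409 = 14.727
Arc 3: start y=0.000, vy=14.727 → t=2.945, apex=10.844, x_land=48.752, impact vy=-14.727
  bounce: vy ← 0.8·14.727 = 11.782
Arc 4: start y=0.000, vy=11.782 → t=2.356, apex=6.940, x_land=59.709, impact vy=-11.782
  bounce: vy ← 0.8·11.782 = 9.425
Arc 5: start y=0.000, vy=9.425 → t=1.885, apex=4.442, x_land=68.475, impact vy=-9.425
  bounce: vy ← 0.8·9.425 = 7.540
Arc 6: start y=0.000, vy=7.540 → t=1.508, apex=2.843, x_land=75.487, impact vy=-7.540
  bounce: vy ← 0.8·7.540 = 6.032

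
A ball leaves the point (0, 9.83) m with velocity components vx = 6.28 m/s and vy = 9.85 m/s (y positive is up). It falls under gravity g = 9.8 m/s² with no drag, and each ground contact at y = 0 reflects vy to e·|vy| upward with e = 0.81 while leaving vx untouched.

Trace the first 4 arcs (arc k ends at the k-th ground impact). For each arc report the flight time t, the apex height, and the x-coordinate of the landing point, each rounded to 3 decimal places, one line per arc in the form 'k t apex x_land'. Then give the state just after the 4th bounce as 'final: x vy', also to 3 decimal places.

1 2.742 14.780 17.219
2 2.814 9.697 34.888
3 2.279 6.362 49.200
4 1.846 4.174 60.793
final: 60.793 7.327

Arc 1: start y=9.830, vy=9.850 → t=2.742, apex=14.780, x_land=17.219, impact vy=-17.020
  bounce: vy ← 0.81·17.020 = 13.786
Arc 2: start y=0.000, vy=13.786 → t=2.814, apex=9.697, x_land=34.888, impact vy=-13.786
  bounce: vy ← 0.81·13.786 = 11.167
Arc 3: start y=0.000, vy=11.167 → t=2.279, apex=6.362, x_land=49.200, impact vy=-11.167
  bounce: vy ← 0.81·11.167 = 9.045
Arc 4: start y=0.000, vy=9.045 → t=1.846, apex=4.174, x_land=60.793, impact vy=-9.045
  bounce: vy ← 0.81·9.045 = 7.327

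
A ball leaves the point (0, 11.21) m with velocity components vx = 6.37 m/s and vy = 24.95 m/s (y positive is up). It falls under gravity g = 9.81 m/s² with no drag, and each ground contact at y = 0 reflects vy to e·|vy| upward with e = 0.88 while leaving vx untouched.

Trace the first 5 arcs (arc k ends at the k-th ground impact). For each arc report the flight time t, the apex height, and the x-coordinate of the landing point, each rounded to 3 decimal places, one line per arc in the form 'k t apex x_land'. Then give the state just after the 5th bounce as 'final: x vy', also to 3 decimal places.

1 5.502 42.938 35.048
2 5.207 33.251 68.218
3 4.582 25.750 97.409
4 4.033 19.941 123.096
5 3.549 15.442 145.701
final: 145.701 15.317

Arc 1: start y=11.210, vy=24.950 → t=5.502, apex=42.938, x_land=35.048, impact vy=-29.025
  bounce: vy ← 0.88·29.025 = 25.542
Arc 2: start y=0.000, vy=25.542 → t=5.207, apex=33.251, x_land=68.218, impact vy=-25.542
  bounce: vy ← 0.88·25.542 = 22.477
Arc 3: start y=0.000, vy=22.477 → t=4.582, apex=25.750, x_land=97.409, impact vy=-22.477
  bounce: vy ← 0.88·22.477 = 19.780
Arc 4: start y=0.000, vy=19.780 → t=4.033, apex=19.941, x_land=123.096, impact vy=-19.780
  bounce: vy ← 0.88·19.780 = 17.406
Arc 5: start y=0.000, vy=17.406 → t=3.549, apex=15.442, x_land=145.701, impact vy=-17.406
  bounce: vy ← 0.88·17.406 = 15.317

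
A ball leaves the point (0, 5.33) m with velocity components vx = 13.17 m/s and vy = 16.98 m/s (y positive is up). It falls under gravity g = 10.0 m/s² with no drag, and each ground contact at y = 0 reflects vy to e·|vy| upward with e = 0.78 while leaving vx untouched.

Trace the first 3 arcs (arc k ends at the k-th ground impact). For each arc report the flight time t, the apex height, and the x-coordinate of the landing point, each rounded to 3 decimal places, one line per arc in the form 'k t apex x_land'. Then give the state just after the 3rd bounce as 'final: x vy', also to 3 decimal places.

1 3.685 19.746 48.535
2 3.100 12.013 89.364
3 2.418 7.309 121.210
final: 121.210 9.431

Arc 1: start y=5.330, vy=16.980 → t=3.685, apex=19.746, x_land=48.535, impact vy=-19.873
  bounce: vy ← 0.78·19.873 = 15.501
Arc 2: start y=0.000, vy=15.501 → t=3.100, apex=12.013, x_land=89.364, impact vy=-15.501
  bounce: vy ← 0.78·15.501 = 12.090
Arc 3: start y=0.000, vy=12.090 → t=2.418, apex=7.309, x_land=121.210, impact vy=-12.090
  bounce: vy ← 0.78·12.090 = 9.431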